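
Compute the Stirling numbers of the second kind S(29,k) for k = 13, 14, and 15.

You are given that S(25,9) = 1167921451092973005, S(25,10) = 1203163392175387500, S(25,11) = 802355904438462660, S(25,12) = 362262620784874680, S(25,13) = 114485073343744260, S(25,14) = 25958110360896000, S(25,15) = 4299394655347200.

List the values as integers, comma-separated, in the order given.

i=26: T(26,10)=1167921451092973005+10·1203163392175387500=13199555372846848005 | T(26,11)=1203163392175387500+11·802355904438462660=10029078340998476760 | T(26,12)=802355904438462660+12·362262620784874680=5149507353856958820 | T(26,13)=362262620784874680+13·114485073343744260=1850568574253550060 | T(26,14)=114485073343744260+14·25958110360896000=477898618396288260 | T(26,15)=25958110360896000+15·4299394655347200=90449030191104000
i=27: T(27,11)=13199555372846848005+11·10029078340998476760=123519417123830092365 | T(27,12)=10029078340998476760+12·5149507353856958820=71823166587281982600 | T(27,13)=5149507353856958820+13·1850568574253550060=29206898819153109600 | T(27,14)=1850568574253550060+14·477898618396288260=8541149231801585700 | T(27,15)=477898618396288260+15·90449030191104000=1834634071262848260
i=28: T(28,12)=123519417123830092365+12·71823166587281982600=985397416171213883565 | T(28,13)=71823166587281982600+13·29206898819153109600=451512851236272407400 | T(28,14)=29206898819153109600+14·8541149231801585700=148782988064375309400 | T(28,15)=8541149231801585700+15·1834634071262848260=36060660300744309600
i=29: T(29,13)=985397416171213883565+13·451512851236272407400=6855064482242755179765 | T(29,14)=451512851236272407400+14·148782988064375309400=2534474684137526739000 | T(29,15)=148782988064375309400+15·36060660300744309600=689692892575539953400
Read S(29,13) = 6855064482242755179765, S(29,14) = 2534474684137526739000, S(29,15) = 689692892575539953400.

6855064482242755179765, 2534474684137526739000, 689692892575539953400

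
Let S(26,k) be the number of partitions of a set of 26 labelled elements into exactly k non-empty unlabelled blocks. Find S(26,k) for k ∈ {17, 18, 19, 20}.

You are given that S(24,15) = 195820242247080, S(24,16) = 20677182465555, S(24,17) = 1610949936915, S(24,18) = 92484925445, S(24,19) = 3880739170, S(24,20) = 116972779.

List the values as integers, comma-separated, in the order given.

1343731795378830, 107025546101760, 6433839018750, 290622864675

@25  (25,16):20677182465555·16+195820242247080→526655161695960, (25,17):1610949936915·17+20677182465555→48063331393110, (25,18):92484925445·18+1610949936915→3275678594925, (25,19):3880739170·19+92484925445→166218969675, (25,20):116972779·20+3880739170→6220194750
@26  (26,17):48063331393110·17+526655161695960→1343731795378830, (26,18):3275678594925·18+48063331393110→107025546101760, (26,19):166218969675·19+3275678594925→6433839018750, (26,20):6220194750·20+166218969675→290622864675
Read S(26,17) = 1343731795378830, S(26,18) = 107025546101760, S(26,19) = 6433839018750, S(26,20) = 290622864675.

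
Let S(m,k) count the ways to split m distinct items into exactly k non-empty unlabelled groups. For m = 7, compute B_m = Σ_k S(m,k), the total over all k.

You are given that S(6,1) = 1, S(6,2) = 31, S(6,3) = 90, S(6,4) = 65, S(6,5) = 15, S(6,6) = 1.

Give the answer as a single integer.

877

@7  (7,1):1·1+0→1, (7,2):31·2+1→63, (7,3):90·3+31→301, (7,4):65·4+90→350, (7,5):15·5+65→140, (7,6):1·6+15→21, (7,7):0·7+1→1
B_7 = ΣS(7,k) = 1+63+301+350+140+21+1 = 877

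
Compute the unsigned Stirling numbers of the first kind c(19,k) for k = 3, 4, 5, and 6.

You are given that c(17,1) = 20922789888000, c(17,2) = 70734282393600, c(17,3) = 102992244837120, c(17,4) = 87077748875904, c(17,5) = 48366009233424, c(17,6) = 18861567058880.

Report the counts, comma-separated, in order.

34012249593822720, 30321254007719424, 17950712280921504, 7551527592063024

r18: T_18,2=17×70734282393600+20922789888000=1223405590579200; T_18,3=17×102992244837120+70734282393600=1821602444624640; T_18,4=17×87077748875904+102992244837120=1583313975727488; T_18,5=17×48366009233424+87077748875904=909299905844112; T_18,6=17×18861567058880+48366009233424=369012649234384
r19: T_19,3=18×1821602444624640+1223405590579200=34012249593822720; T_19,4=18×1583313975727488+1821602444624640=30321254007719424; T_19,5=18×909299905844112+1583313975727488=17950712280921504; T_19,6=18×369012649234384+909299905844112=7551527592063024
Read c(19,3) = 34012249593822720, c(19,4) = 30321254007719424, c(19,5) = 17950712280921504, c(19,6) = 7551527592063024.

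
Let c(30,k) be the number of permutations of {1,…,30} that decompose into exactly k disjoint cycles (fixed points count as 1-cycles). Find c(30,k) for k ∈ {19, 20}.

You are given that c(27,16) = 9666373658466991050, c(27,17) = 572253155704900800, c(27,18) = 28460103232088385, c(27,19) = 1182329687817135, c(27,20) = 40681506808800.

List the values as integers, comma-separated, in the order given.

[28] T[28,17]:27*572253155704900800+9666373658466991050=25117208862499312650 · T[28,18]:27*28460103232088385+572253155704900800=1340675942971287195 · T[28,19]:27*1182329687817135+28460103232088385=60383004803151030 · T[28,20]:27*40681506808800+1182329687817135=2280730371654735
[29] T[29,18]:28*1340675942971287195+25117208862499312650=62656135265695354110 · T[29,19]:28*60383004803151030+1340675942971287195=3031400077459516035 · T[29,20]:28*2280730371654735+60383004803151030=124243455209483610
[30] T[30,19]:29*3031400077459516035+62656135265695354110=150566737512021319125 · T[30,20]:29*124243455209483610+3031400077459516035=6634460278534540725
Read c(30,19) = 150566737512021319125, c(30,20) = 6634460278534540725.

150566737512021319125, 6634460278534540725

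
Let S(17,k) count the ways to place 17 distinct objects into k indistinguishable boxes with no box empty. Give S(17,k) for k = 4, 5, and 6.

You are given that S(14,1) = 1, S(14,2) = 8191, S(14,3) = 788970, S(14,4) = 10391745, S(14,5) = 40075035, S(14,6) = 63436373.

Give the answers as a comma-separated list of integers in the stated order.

@15  (15,2):8191·2+1→16383, (15,3):788970·3+8191→2375101, (15,4):10391745·4+788970→42355950, (15,5):40075035·5+10391745→210766920, (15,6):63436373·6+40075035→420693273
@16  (16,3):2375101·3+16383→7141686, (16,4):42355950·4+2375101→171798901, (16,5):210766920·5+42355950→1096190550, (16,6):420693273·6+210766920→2734926558
@17  (17,4):171798901·4+7141686→694337290, (17,5):1096190550·5+171798901→5652751651, (17,6):2734926558·6+1096190550→17505749898
Read S(17,4) = 694337290, S(17,5) = 5652751651, S(17,6) = 17505749898.

694337290, 5652751651, 17505749898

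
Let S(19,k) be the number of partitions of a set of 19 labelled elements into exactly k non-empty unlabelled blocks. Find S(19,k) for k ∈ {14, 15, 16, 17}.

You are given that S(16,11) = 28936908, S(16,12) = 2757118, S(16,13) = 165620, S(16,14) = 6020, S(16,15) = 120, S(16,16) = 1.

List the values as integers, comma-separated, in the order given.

@17  (17,12):2757118·12+28936908→62022324, (17,13):165620·13+2757118→4910178, (17,14):6020·14+165620→249900, (17,15):120·15+6020→7820, (17,16):1·16+120→136, (17,17):0·17+1→1
@18  (18,13):4910178·13+62022324→125854638, (18,14):249900·14+4910178→8408778, (18,15):7820·15+249900→367200, (18,16):136·16+7820→9996, (18,17):1·17+136→153
@19  (19,14):8408778·14+125854638→243577530, (19,15):367200·15+8408778→13916778, (19,16):9996·16+367200→527136, (19,17):153·17+9996→12597
Read S(19,14) = 243577530, S(19,15) = 13916778, S(19,16) = 527136, S(19,17) = 12597.

243577530, 13916778, 527136, 12597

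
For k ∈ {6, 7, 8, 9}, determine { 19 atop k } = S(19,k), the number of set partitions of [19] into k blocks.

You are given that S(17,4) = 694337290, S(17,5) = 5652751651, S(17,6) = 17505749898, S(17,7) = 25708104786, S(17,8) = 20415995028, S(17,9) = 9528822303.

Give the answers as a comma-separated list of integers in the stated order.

[18] T[18,5]:5*5652751651+694337290=28958095545 · T[18,6]:6*17505749898+5652751651=110687251039 · T[18,7]:7*25708104786+17505749898=197462483400 · T[18,8]:8*20415995028+25708104786=189036065010 · T[18,9]:9*9528822303+20415995028=106175395755
[19] T[19,6]:6*110687251039+28958095545=693081601779 · T[19,7]:7*197462483400+110687251039=1492924634839 · T[19,8]:8*189036065010+197462483400=1709751003480 · T[19,9]:9*106175395755+189036065010=1144614626805
Read S(19,6) = 693081601779, S(19,7) = 1492924634839, S(19,8) = 1709751003480, S(19,9) = 1144614626805.

693081601779, 1492924634839, 1709751003480, 1144614626805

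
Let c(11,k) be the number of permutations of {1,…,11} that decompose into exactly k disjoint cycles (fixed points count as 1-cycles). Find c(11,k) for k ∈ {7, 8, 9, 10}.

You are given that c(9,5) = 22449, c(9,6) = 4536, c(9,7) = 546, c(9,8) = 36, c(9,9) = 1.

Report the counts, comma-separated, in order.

157773, 18150, 1320, 55

i=10: T(10,6)=22449+9·4536=63273 | T(10,7)=4536+9·546=9450 | T(10,8)=546+9·36=870 | T(10,9)=36+9·1=45 | T(10,10)=1+9·0=1
i=11: T(11,7)=63273+10·9450=157773 | T(11,8)=9450+10·870=18150 | T(11,9)=870+10·45=1320 | T(11,10)=45+10·1=55
Read c(11,7) = 157773, c(11,8) = 18150, c(11,9) = 1320, c(11,10) = 55.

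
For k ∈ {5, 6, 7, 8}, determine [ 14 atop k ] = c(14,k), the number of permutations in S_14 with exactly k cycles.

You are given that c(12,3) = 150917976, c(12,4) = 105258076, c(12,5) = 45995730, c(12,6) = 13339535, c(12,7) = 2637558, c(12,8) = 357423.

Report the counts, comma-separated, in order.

@13  (13,4):105258076·12+150917976→1414014888, (13,5):45995730·12+105258076→657206836, (13,6):13339535·12+45995730→206070150, (13,7):2637558·12+13339535→44990231, (13,8):357423·12+2637558→6926634
@14  (14,5):657206836·13+1414014888→9957703756, (14,6):206070150·13+657206836→3336118786, (14,7):44990231·13+206070150→790943153, (14,8):6926634·13+44990231→135036473
Read c(14,5) = 9957703756, c(14,6) = 3336118786, c(14,7) = 790943153, c(14,8) = 135036473.

9957703756, 3336118786, 790943153, 135036473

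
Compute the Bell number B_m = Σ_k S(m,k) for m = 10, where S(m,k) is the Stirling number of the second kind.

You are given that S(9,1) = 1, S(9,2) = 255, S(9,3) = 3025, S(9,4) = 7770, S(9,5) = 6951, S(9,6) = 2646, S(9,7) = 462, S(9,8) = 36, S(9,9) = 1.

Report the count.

115975

[10] T[10,1]:1*1+0=1 · T[10,2]:2*255+1=511 · T[10,3]:3*3025+255=9330 · T[10,4]:4*7770+3025=34105 · T[10,5]:5*6951+7770=42525 · T[10,6]:6*2646+6951=22827 · T[10,7]:7*462+2646=5880 · T[10,8]:8*36+462=750 · T[10,9]:9*1+36=45 · T[10,10]:10*0+1=1
B_10 = ΣS(10,k) = 1+511+9330+34105+42525+22827+5880+750+45+1 = 115975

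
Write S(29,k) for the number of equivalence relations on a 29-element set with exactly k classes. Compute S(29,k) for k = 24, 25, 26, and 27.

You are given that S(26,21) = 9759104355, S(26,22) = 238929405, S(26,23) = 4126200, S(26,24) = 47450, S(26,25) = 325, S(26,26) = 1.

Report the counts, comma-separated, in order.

33738295500, 626551380, 8336601, 74907

row 27: T[27][22]=22·238929405+9759104355=15015551265  T[27][23]=23·4126200+238929405=333832005  T[27][24]=24·47450+4126200=5265000  T[27][25]=25·325+47450=55575  T[27][26]=26·1+325=351  T[27][27]=27·0+1=1
row 28: T[28][23]=23·333832005+15015551265=22693687380  T[28][24]=24·5265000+333832005=460192005  T[28][25]=25·55575+5265000=6654375  T[28][26]=26·351+55575=64701  T[28][27]=27·1+351=378
row 29: T[29][24]=24·460192005+22693687380=33738295500  T[29][25]=25·6654375+460192005=626551380  T[29][26]=26·64701+6654375=8336601  T[29][27]=27·378+64701=74907
Read S(29,24) = 33738295500, S(29,25) = 626551380, S(29,26) = 8336601, S(29,27) = 74907.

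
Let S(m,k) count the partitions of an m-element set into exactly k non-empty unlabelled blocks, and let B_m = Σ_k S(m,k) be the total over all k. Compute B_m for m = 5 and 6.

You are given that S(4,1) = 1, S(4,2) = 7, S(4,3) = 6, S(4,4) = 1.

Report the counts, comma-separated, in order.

row 5: T[5][1]=1·1+0=1  T[5][2]=2·7+1=15  T[5][3]=3·6+7=25  T[5][4]=4·1+6=10  T[5][5]=5·0+1=1
row 6: T[6][1]=1·1+0=1  T[6][2]=2·15+1=31  T[6][3]=3·25+15=90  T[6][4]=4·10+25=65  T[6][5]=5·1+10=15  T[6][6]=6·0+1=1
B_5 = ΣS(5,k) = 1+15+25+10+1 = 52
B_6 = ΣS(6,k) = 1+31+90+65+15+1 = 203

52, 203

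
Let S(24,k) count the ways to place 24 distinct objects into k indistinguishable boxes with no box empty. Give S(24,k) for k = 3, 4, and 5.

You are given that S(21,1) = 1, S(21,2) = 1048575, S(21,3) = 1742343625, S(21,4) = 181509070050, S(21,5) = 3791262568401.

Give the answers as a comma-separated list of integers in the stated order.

47063200806, 11681056634501, 485000783495250

[22] T[22,1]:1*1+0=1 · T[22,2]:2*1048575+1=2097151 · T[22,3]:3*1742343625+1048575=5228079450 · T[22,4]:4*181509070050+1742343625=727778623825 · T[22,5]:5*3791262568401+181509070050=19137821912055
[23] T[23,2]:2*2097151+1=4194303 · T[23,3]:3*5228079450+2097151=15686335501 · T[23,4]:4*727778623825+5228079450=2916342574750 · T[23,5]:5*19137821912055+727778623825=96416888184100
[24] T[24,3]:3*15686335501+4194303=47063200806 · T[24,4]:4*2916342574750+15686335501=11681056634501 · T[24,5]:5*96416888184100+2916342574750=485000783495250
Read S(24,3) = 47063200806, S(24,4) = 11681056634501, S(24,5) = 485000783495250.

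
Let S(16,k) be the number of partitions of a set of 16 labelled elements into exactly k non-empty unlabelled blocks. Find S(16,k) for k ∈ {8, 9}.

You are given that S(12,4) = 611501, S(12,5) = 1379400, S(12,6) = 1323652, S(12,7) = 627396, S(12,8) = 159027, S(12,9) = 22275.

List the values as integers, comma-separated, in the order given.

@13  (13,5):1379400·5+611501→7508501, (13,6):1323652·6+1379400→9321312, (13,7):627396·7+1323652→5715424, (13,8):159027·8+627396→1899612, (13,9):22275·9+159027→359502
@14  (14,6):9321312·6+7508501→63436373, (14,7):5715424·7+9321312→49329280, (14,8):1899612·8+5715424→20912320, (14,9):359502·9+1899612→5135130
@15  (15,7):49329280·7+63436373→408741333, (15,8):20912320·8+49329280→216627840, (15,9):5135130·9+20912320→67128490
@16  (16,8):216627840·8+408741333→2141764053, (16,9):67128490·9+216627840→820784250
Read S(16,8) = 2141764053, S(16,9) = 820784250.

2141764053, 820784250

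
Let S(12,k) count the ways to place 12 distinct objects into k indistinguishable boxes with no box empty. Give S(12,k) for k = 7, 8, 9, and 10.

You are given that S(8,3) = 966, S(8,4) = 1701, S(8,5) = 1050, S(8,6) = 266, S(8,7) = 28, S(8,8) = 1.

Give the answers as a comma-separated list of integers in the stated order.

627396, 159027, 22275, 1705

i=9: T(9,4)=966+4·1701=7770 | T(9,5)=1701+5·1050=6951 | T(9,6)=1050+6·266=2646 | T(9,7)=266+7·28=462 | T(9,8)=28+8·1=36 | T(9,9)=1+9·0=1
i=10: T(10,5)=7770+5·6951=42525 | T(10,6)=6951+6·2646=22827 | T(10,7)=2646+7·462=5880 | T(10,8)=462+8·36=750 | T(10,9)=36+9·1=45 | T(10,10)=1+10·0=1
i=11: T(11,6)=42525+6·22827=179487 | T(11,7)=22827+7·5880=63987 | T(11,8)=5880+8·750=11880 | T(11,9)=750+9·45=1155 | T(11,10)=45+10·1=55
i=12: T(12,7)=179487+7·63987=627396 | T(12,8)=63987+8·11880=159027 | T(12,9)=11880+9·1155=22275 | T(12,10)=1155+10·55=1705
Read S(12,7) = 627396, S(12,8) = 159027, S(12,9) = 22275, S(12,10) = 1705.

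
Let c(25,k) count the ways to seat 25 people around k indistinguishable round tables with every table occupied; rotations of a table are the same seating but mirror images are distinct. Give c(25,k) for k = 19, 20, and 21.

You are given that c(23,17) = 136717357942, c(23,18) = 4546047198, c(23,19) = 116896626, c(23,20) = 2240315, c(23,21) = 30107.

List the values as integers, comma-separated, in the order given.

414908513800, 11276842500, 238810495

i=24: T(24,18)=136717357942+23·4546047198=241276443496 | T(24,19)=4546047198+23·116896626=7234669596 | T(24,20)=116896626+23·2240315=168423871 | T(24,21)=2240315+23·30107=2932776
i=25: T(25,19)=241276443496+24·7234669596=414908513800 | T(25,20)=7234669596+24·168423871=11276842500 | T(25,21)=168423871+24·2932776=238810495
Read c(25,19) = 414908513800, c(25,20) = 11276842500, c(25,21) = 238810495.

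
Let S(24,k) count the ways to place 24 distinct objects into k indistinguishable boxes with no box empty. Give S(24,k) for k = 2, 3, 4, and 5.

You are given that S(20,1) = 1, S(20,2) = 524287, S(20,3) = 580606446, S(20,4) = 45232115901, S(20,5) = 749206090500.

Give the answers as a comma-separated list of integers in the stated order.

@21  (21,1):1·1+0→1, (21,2):524287·2+1→1048575, (21,3):580606446·3+524287→1742343625, (21,4):45232115901·4+580606446→181509070050, (21,5):749206090500·5+45232115901→3791262568401
@22  (22,1):1·1+0→1, (22,2):1048575·2+1→2097151, (22,3):1742343625·3+1048575→5228079450, (22,4):181509070050·4+1742343625→727778623825, (22,5):3791262568401·5+181509070050→19137821912055
@23  (23,1):1·1+0→1, (23,2):2097151·2+1→4194303, (23,3):5228079450·3+2097151→15686335501, (23,4):727778623825·4+5228079450→2916342574750, (23,5):19137821912055·5+727778623825→96416888184100
@24  (24,2):4194303·2+1→8388607, (24,3):15686335501·3+4194303→47063200806, (24,4):2916342574750·4+15686335501→11681056634501, (24,5):96416888184100·5+2916342574750→485000783495250
Read S(24,2) = 8388607, S(24,3) = 47063200806, S(24,4) = 11681056634501, S(24,5) = 485000783495250.

8388607, 47063200806, 11681056634501, 485000783495250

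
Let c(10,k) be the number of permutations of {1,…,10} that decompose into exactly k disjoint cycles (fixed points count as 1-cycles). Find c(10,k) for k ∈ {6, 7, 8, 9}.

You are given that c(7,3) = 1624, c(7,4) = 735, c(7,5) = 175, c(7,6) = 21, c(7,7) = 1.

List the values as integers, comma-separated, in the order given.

[8] T[8,4]:7*735+1624=6769 · T[8,5]:7*175+735=1960 · T[8,6]:7*21+175=322 · T[8,7]:7*1+21=28 · T[8,8]:7*0+1=1
[9] T[9,5]:8*1960+6769=22449 · T[9,6]:8*322+1960=4536 · T[9,7]:8*28+322=546 · T[9,8]:8*1+28=36 · T[9,9]:8*0+1=1
[10] T[10,6]:9*4536+22449=63273 · T[10,7]:9*546+4536=9450 · T[10,8]:9*36+546=870 · T[10,9]:9*1+36=45
Read c(10,6) = 63273, c(10,7) = 9450, c(10,8) = 870, c(10,9) = 45.

63273, 9450, 870, 45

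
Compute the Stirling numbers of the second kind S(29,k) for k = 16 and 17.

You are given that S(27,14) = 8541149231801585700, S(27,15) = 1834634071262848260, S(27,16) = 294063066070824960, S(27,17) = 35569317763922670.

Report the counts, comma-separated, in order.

140694950355081071520, 21818248085373723570

[28] T[28,15]:15*1834634071262848260+8541149231801585700=36060660300744309600 · T[28,16]:16*294063066070824960+1834634071262848260=6539643128396047620 · T[28,17]:17*35569317763922670+294063066070824960=898741468057510350
[29] T[29,16]:16*6539643128396047620+36060660300744309600=140694950355081071520 · T[29,17]:17*898741468057510350+6539643128396047620=21818248085373723570
Read S(29,16) = 140694950355081071520, S(29,17) = 21818248085373723570.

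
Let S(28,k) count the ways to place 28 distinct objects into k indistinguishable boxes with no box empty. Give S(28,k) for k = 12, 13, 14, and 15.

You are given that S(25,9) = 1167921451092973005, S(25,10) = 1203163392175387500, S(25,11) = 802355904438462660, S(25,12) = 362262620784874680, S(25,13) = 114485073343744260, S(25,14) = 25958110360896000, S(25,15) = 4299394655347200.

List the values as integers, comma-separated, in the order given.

985397416171213883565, 451512851236272407400, 148782988064375309400, 36060660300744309600

r26: T_26,10=10×1203163392175387500+1167921451092973005=13199555372846848005; T_26,11=11×802355904438462660+1203163392175387500=10029078340998476760; T_26,12=12×362262620784874680+802355904438462660=5149507353856958820; T_26,13=13×114485073343744260+362262620784874680=1850568574253550060; T_26,14=14×25958110360896000+114485073343744260=477898618396288260; T_26,15=15×4299394655347200+25958110360896000=90449030191104000
r27: T_27,11=11×10029078340998476760+13199555372846848005=123519417123830092365; T_27,12=12×5149507353856958820+10029078340998476760=71823166587281982600; T_27,13=13×1850568574253550060+5149507353856958820=29206898819153109600; T_27,14=14×477898618396288260+1850568574253550060=8541149231801585700; T_27,15=15×90449030191104000+477898618396288260=1834634071262848260
r28: T_28,12=12×71823166587281982600+123519417123830092365=985397416171213883565; T_28,13=13×29206898819153109600+71823166587281982600=451512851236272407400; T_28,14=14×8541149231801585700+29206898819153109600=148782988064375309400; T_28,15=15×1834634071262848260+8541149231801585700=36060660300744309600
Read S(28,12) = 985397416171213883565, S(28,13) = 451512851236272407400, S(28,14) = 148782988064375309400, S(28,15) = 36060660300744309600.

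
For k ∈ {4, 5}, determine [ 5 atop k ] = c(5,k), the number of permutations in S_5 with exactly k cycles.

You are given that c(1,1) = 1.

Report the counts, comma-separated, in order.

@2  (2,1):1·1+0→1, (2,2):0·1+1→1
@3  (3,2):1·2+1→3, (3,3):0·2+1→1
@4  (4,3):1·3+3→6, (4,4):0·3+1→1
@5  (5,4):1·4+6→10, (5,5):0·4+1→1
Read c(5,4) = 10, c(5,5) = 1.

10, 1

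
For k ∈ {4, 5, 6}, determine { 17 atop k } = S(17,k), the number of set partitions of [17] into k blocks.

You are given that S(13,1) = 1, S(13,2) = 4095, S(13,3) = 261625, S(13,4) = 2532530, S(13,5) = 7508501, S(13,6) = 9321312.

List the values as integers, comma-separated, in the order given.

694337290, 5652751651, 17505749898

[14] T[14,1]:1*1+0=1 · T[14,2]:2*4095+1=8191 · T[14,3]:3*261625+4095=788970 · T[14,4]:4*2532530+261625=10391745 · T[14,5]:5*7508501+2532530=40075035 · T[14,6]:6*9321312+7508501=63436373
[15] T[15,2]:2*8191+1=16383 · T[15,3]:3*788970+8191=2375101 · T[15,4]:4*10391745+788970=42355950 · T[15,5]:5*40075035+10391745=210766920 · T[15,6]:6*63436373+40075035=420693273
[16] T[16,3]:3*2375101+16383=7141686 · T[16,4]:4*42355950+2375101=171798901 · T[16,5]:5*210766920+42355950=1096190550 · T[16,6]:6*420693273+210766920=2734926558
[17] T[17,4]:4*171798901+7141686=694337290 · T[17,5]:5*1096190550+171798901=5652751651 · T[17,6]:6*2734926558+1096190550=17505749898
Read S(17,4) = 694337290, S(17,5) = 5652751651, S(17,6) = 17505749898.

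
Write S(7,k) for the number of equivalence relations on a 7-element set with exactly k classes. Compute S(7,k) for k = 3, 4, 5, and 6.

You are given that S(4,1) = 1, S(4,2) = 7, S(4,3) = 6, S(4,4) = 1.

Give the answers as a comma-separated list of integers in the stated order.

301, 350, 140, 21

[5] T[5,1]:1*1+0=1 · T[5,2]:2*7+1=15 · T[5,3]:3*6+7=25 · T[5,4]:4*1+6=10 · T[5,5]:5*0+1=1
[6] T[6,2]:2*15+1=31 · T[6,3]:3*25+15=90 · T[6,4]:4*10+25=65 · T[6,5]:5*1+10=15 · T[6,6]:6*0+1=1
[7] T[7,3]:3*90+31=301 · T[7,4]:4*65+90=350 · T[7,5]:5*15+65=140 · T[7,6]:6*1+15=21
Read S(7,3) = 301, S(7,4) = 350, S(7,5) = 140, S(7,6) = 21.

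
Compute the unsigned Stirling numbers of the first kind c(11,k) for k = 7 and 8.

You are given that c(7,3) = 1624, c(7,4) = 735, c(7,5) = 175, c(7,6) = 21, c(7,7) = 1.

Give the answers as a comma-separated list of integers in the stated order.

157773, 18150

i=8: T(8,4)=1624+7·735=6769 | T(8,5)=735+7·175=1960 | T(8,6)=175+7·21=322 | T(8,7)=21+7·1=28 | T(8,8)=1+7·0=1
i=9: T(9,5)=6769+8·1960=22449 | T(9,6)=1960+8·322=4536 | T(9,7)=322+8·28=546 | T(9,8)=28+8·1=36
i=10: T(10,6)=22449+9·4536=63273 | T(10,7)=4536+9·546=9450 | T(10,8)=546+9·36=870
i=11: T(11,7)=63273+10·9450=157773 | T(11,8)=9450+10·870=18150
Read c(11,7) = 157773, c(11,8) = 18150.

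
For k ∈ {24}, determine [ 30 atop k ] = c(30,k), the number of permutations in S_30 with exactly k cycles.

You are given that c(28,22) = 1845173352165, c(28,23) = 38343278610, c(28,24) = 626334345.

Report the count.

4539323721075

i=29: T(29,23)=1845173352165+28·38343278610=2918785153245 | T(29,24)=38343278610+28·626334345=55880640270
i=30: T(30,24)=2918785153245+29·55880640270=4539323721075
Read c(30,24) = 4539323721075.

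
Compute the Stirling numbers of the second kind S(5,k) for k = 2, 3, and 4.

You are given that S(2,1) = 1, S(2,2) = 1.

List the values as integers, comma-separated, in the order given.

r3: T_3,1=1×1+0=1; T_3,2=2×1+1=3; T_3,3=3×0+1=1
r4: T_4,1=1×1+0=1; T_4,2=2×3+1=7; T_4,3=3×1+3=6; T_4,4=4×0+1=1
r5: T_5,2=2×7+1=15; T_5,3=3×6+7=25; T_5,4=4×1+6=10
Read S(5,2) = 15, S(5,3) = 25, S(5,4) = 10.

15, 25, 10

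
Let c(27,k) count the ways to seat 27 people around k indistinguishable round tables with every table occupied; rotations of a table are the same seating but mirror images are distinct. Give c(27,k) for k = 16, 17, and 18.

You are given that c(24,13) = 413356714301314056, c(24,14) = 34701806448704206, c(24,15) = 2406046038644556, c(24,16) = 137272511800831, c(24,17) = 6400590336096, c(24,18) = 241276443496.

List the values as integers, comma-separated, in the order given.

i=25: T(25,14)=413356714301314056+24·34701806448704206=1246200069070215000 | T(25,15)=34701806448704206+24·2406046038644556=92446911376173550 | T(25,16)=2406046038644556+24·137272511800831=5700586321864500 | T(25,17)=137272511800831+24·6400590336096=290886679867135 | T(25,18)=6400590336096+24·241276443496=12191224980000
i=26: T(26,15)=1246200069070215000+25·92446911376173550=3557372853474553750 | T(26,16)=92446911376173550+25·5700586321864500=234961569422786050 | T(26,17)=5700586321864500+25·290886679867135=12972753318542875 | T(26,18)=290886679867135+25·12191224980000=595667304367135
i=27: T(27,16)=3557372853474553750+26·234961569422786050=9666373658466991050 | T(27,17)=234961569422786050+26·12972753318542875=572253155704900800 | T(27,18)=12972753318542875+26·595667304367135=28460103232088385
Read c(27,16) = 9666373658466991050, c(27,17) = 572253155704900800, c(27,18) = 28460103232088385.

9666373658466991050, 572253155704900800, 28460103232088385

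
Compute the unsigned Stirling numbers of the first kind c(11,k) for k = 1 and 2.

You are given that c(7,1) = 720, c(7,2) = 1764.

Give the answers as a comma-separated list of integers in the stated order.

i=8: T(8,1)=0+7·720=5040 | T(8,2)=720+7·1764=13068
i=9: T(9,1)=0+8·5040=40320 | T(9,2)=5040+8·13068=109584
i=10: T(10,1)=0+9·40320=362880 | T(10,2)=40320+9·109584=1026576
i=11: T(11,1)=0+10·362880=3628800 | T(11,2)=362880+10·1026576=10628640
Read c(11,1) = 3628800, c(11,2) = 10628640.

3628800, 10628640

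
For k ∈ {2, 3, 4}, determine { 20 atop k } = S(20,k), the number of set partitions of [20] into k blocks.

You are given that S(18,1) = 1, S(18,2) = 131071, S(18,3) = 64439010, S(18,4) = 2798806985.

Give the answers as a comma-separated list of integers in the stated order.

524287, 580606446, 45232115901

@19  (19,1):1·1+0→1, (19,2):131071·2+1→262143, (19,3):64439010·3+131071→193448101, (19,4):2798806985·4+64439010→11259666950
@20  (20,2):262143·2+1→524287, (20,3):193448101·3+262143→580606446, (20,4):11259666950·4+193448101→45232115901
Read S(20,2) = 524287, S(20,3) = 580606446, S(20,4) = 45232115901.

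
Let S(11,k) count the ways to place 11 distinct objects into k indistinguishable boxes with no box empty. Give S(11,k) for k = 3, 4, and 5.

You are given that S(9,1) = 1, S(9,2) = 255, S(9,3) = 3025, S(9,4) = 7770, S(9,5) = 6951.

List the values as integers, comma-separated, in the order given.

28501, 145750, 246730

i=10: T(10,2)=1+2·255=511 | T(10,3)=255+3·3025=9330 | T(10,4)=3025+4·7770=34105 | T(10,5)=7770+5·6951=42525
i=11: T(11,3)=511+3·9330=28501 | T(11,4)=9330+4·34105=145750 | T(11,5)=34105+5·42525=246730
Read S(11,3) = 28501, S(11,4) = 145750, S(11,5) = 246730.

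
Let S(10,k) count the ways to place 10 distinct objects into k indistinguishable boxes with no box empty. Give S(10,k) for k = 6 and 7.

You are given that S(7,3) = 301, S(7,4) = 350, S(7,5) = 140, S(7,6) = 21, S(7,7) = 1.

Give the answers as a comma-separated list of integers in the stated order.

@8  (8,4):350·4+301→1701, (8,5):140·5+350→1050, (8,6):21·6+140→266, (8,7):1·7+21→28
@9  (9,5):1050·5+1701→6951, (9,6):266·6+1050→2646, (9,7):28·7+266→462
@10  (10,6):2646·6+6951→22827, (10,7):462·7+2646→5880
Read S(10,6) = 22827, S(10,7) = 5880.

22827, 5880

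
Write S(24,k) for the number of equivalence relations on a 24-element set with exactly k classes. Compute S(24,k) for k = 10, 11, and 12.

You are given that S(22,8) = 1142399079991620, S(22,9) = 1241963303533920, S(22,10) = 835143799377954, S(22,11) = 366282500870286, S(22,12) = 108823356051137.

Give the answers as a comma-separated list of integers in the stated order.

108254081784931500, 63100165695775560, 24930204590758260

@23  (23,9):1241963303533920·9+1142399079991620→12320068811796900, (23,10):835143799377954·10+1241963303533920→9593401297313460, (23,11):366282500870286·11+835143799377954→4864251308951100, (23,12):108823356051137·12+366282500870286→1672162773483930
@24  (24,10):9593401297313460·10+12320068811796900→108254081784931500, (24,11):4864251308951100·11+9593401297313460→63100165695775560, (24,12):1672162773483930·12+4864251308951100→24930204590758260
Read S(24,10) = 108254081784931500, S(24,11) = 63100165695775560, S(24,12) = 24930204590758260.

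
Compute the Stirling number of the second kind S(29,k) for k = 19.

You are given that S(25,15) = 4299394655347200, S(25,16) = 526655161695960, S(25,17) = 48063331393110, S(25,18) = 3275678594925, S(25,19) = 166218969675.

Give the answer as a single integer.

[26] T[26,16]:16*526655161695960+4299394655347200=12725877242482560 · T[26,17]:17*48063331393110+526655161695960=1343731795378830 · T[26,18]:18*3275678594925+48063331393110=107025546101760 · T[26,19]:19*166218969675+3275678594925=6433839018750
[27] T[27,17]:17*1343731795378830+12725877242482560=35569317763922670 · T[27,18]:18*107025546101760+1343731795378830=3270191625210510 · T[27,19]:19*6433839018750+107025546101760=229268487458010
[28] T[28,18]:18*3270191625210510+35569317763922670=94432767017711850 · T[28,19]:19*229268487458010+3270191625210510=7626292886912700
[29] T[29,19]:19*7626292886912700+94432767017711850=239332331869053150
Read S(29,19) = 239332331869053150.

239332331869053150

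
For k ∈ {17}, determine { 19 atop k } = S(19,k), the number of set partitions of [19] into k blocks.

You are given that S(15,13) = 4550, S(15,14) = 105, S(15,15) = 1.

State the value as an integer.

r16: T_16,14=14×105+4550=6020; T_16,15=15×1+105=120; T_16,16=16×0+1=1
r17: T_17,15=15×120+6020=7820; T_17,16=16×1+120=136; T_17,17=17×0+1=1
r18: T_18,16=16×136+7820=9996; T_18,17=17×1+136=153
r19: T_19,17=17×153+9996=12597
Read S(19,17) = 12597.

12597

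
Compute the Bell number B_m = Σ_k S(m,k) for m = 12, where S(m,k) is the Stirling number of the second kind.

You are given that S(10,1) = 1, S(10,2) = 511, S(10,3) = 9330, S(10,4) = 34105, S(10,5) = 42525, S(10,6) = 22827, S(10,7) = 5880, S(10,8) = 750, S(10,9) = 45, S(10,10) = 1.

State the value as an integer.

4213597

[11] T[11,1]:1*1+0=1 · T[11,2]:2*511+1=1023 · T[11,3]:3*9330+511=28501 · T[11,4]:4*34105+9330=145750 · T[11,5]:5*42525+34105=246730 · T[11,6]:6*22827+42525=179487 · T[11,7]:7*5880+22827=63987 · T[11,8]:8*750+5880=11880 · T[11,9]:9*45+750=1155 · T[11,10]:10*1+45=55 · T[11,11]:11*0+1=1
[12] T[12,1]:1*1+0=1 · T[12,2]:2*1023+1=2047 · T[12,3]:3*28501+1023=86526 · T[12,4]:4*145750+28501=611501 · T[12,5]:5*246730+145750=1379400 · T[12,6]:6*179487+246730=1323652 · T[12,7]:7*63987+179487=627396 · T[12,8]:8*11880+63987=159027 · T[12,9]:9*1155+11880=22275 · T[12,10]:10*55+1155=1705 · T[12,11]:11*1+55=66 · T[12,12]:12*0+1=1
B_12 = ΣS(12,k) = 1+2047+86526+611501+1379400+1323652+627396+159027+22275+1705+66+1 = 4213597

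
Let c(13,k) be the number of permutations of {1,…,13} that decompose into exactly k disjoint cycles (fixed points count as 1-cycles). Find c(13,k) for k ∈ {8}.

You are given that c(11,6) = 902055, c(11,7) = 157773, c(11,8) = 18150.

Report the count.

row 12: T[12][7]=11·157773+902055=2637558  T[12][8]=11·18150+157773=357423
row 13: T[13][8]=12·357423+2637558=6926634
Read c(13,8) = 6926634.

6926634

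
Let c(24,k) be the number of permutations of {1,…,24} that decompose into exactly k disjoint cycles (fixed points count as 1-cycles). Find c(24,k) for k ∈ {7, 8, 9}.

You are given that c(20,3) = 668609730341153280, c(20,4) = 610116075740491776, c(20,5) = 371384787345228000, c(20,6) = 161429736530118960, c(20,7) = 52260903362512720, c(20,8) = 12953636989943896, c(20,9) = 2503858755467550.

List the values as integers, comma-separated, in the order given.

[21] T[21,4]:20*610116075740491776+668609730341153280=12870931245150988800 · T[21,5]:20*371384787345228000+610116075740491776=8037811822645051776 · T[21,6]:20*161429736530118960+371384787345228000=3599979517947607200 · T[21,7]:20*52260903362512720+161429736530118960=1206647803780373360 · T[21,8]:20*12953636989943896+52260903362512720=311333643161390640 · T[21,9]:20*2503858755467550+12953636989943896=63030812099294896
[22] T[22,5]:21*8037811822645051776+12870931245150988800=181664979520697076096 · T[22,6]:21*3599979517947607200+8037811822645051776=83637381699544802976 · T[22,7]:21*1206647803780373360+3599979517947607200=28939583397335447760 · T[22,8]:21*311333643161390640+1206647803780373360=7744654310169576800 · T[22,9]:21*63030812099294896+311333643161390640=1634980697246583456
[23] T[23,6]:22*83637381699544802976+181664979520697076096=2021687376910682741568 · T[23,7]:22*28939583397335447760+83637381699544802976=720308216440924653696 · T[23,8]:22*7744654310169576800+28939583397335447760=199321978221066137360 · T[23,9]:22*1634980697246583456+7744654310169576800=43714229649594412832
[24] T[24,7]:23*720308216440924653696+2021687376910682741568=18588776355051949776576 · T[24,8]:23*199321978221066137360+720308216440924653696=5304713715525445812976 · T[24,9]:23*43714229649594412832+199321978221066137360=1204749260161737632496
Read c(24,7) = 18588776355051949776576, c(24,8) = 5304713715525445812976, c(24,9) = 1204749260161737632496.

18588776355051949776576, 5304713715525445812976, 1204749260161737632496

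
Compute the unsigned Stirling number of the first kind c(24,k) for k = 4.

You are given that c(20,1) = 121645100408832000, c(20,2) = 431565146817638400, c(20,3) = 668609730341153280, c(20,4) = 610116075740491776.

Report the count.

r21: T_21,1=20×121645100408832000+0=2432902008176640000; T_21,2=20×431565146817638400+121645100408832000=8752948036761600000; T_21,3=20×668609730341153280+431565146817638400=13803759753640704000; T_21,4=20×610116075740491776+668609730341153280=12870931245150988800
r22: T_22,2=21×8752948036761600000+2432902008176640000=186244810780170240000; T_22,3=21×13803759753640704000+8752948036761600000=298631902863216384000; T_22,4=21×12870931245150988800+13803759753640704000=284093315901811468800
r23: T_23,3=22×298631902863216384000+186244810780170240000=6756146673770930688000; T_23,4=22×284093315901811468800+298631902863216384000=6548684852703068697600
r24: T_24,4=23×6548684852703068697600+6756146673770930688000=157375898285941510732800
Read c(24,4) = 157375898285941510732800.

157375898285941510732800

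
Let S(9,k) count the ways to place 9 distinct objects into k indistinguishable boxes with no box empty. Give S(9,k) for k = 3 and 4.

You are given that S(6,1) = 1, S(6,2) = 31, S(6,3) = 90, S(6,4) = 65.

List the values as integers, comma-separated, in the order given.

3025, 7770

row 7: T[7][1]=1·1+0=1  T[7][2]=2·31+1=63  T[7][3]=3·90+31=301  T[7][4]=4·65+90=350
row 8: T[8][2]=2·63+1=127  T[8][3]=3·301+63=966  T[8][4]=4·350+301=1701
row 9: T[9][3]=3·966+127=3025  T[9][4]=4·1701+966=7770
Read S(9,3) = 3025, S(9,4) = 7770.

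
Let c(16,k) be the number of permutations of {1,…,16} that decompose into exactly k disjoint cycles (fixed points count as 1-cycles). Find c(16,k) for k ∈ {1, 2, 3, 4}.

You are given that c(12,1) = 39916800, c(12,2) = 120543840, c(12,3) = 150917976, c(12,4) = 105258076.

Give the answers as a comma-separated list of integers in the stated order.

1307674368000, 4339163001600, 6165817614720, 5056995703824

[13] T[13,1]:12*39916800+0=479001600 · T[13,2]:12*120543840+39916800=1486442880 · T[13,3]:12*150917976+120543840=1931559552 · T[13,4]:12*105258076+150917976=1414014888
[14] T[14,1]:13*479001600+0=6227020800 · T[14,2]:13*1486442880+479001600=19802759040 · T[14,3]:13*1931559552+1486442880=26596717056 · T[14,4]:13*1414014888+1931559552=20313753096
[15] T[15,1]:14*6227020800+0=87178291200 · T[15,2]:14*19802759040+6227020800=283465647360 · T[15,3]:14*26596717056+19802759040=392156797824 · T[15,4]:14*20313753096+26596717056=310989260400
[16] T[16,1]:15*87178291200+0=1307674368000 · T[16,2]:15*283465647360+87178291200=4339163001600 · T[16,3]:15*392156797824+283465647360=6165817614720 · T[16,4]:15*310989260400+392156797824=5056995703824
Read c(16,1) = 1307674368000, c(16,2) = 4339163001600, c(16,3) = 6165817614720, c(16,4) = 5056995703824.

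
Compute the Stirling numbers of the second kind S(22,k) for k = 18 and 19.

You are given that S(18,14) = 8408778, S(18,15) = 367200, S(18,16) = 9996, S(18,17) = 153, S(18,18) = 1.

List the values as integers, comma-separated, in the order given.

53374629, 1389850

i=19: T(19,15)=8408778+15·367200=13916778 | T(19,16)=367200+16·9996=527136 | T(19,17)=9996+17·153=12597 | T(19,18)=153+18·1=171 | T(19,19)=1+19·0=1
i=20: T(20,16)=13916778+16·527136=22350954 | T(20,17)=527136+17·12597=741285 | T(20,18)=12597+18·171=15675 | T(20,19)=171+19·1=190
i=21: T(21,17)=22350954+17·741285=34952799 | T(21,18)=741285+18·15675=1023435 | T(21,19)=15675+19·190=19285
i=22: T(22,18)=34952799+18·1023435=53374629 | T(22,19)=1023435+19·19285=1389850
Read S(22,18) = 53374629, S(22,19) = 1389850.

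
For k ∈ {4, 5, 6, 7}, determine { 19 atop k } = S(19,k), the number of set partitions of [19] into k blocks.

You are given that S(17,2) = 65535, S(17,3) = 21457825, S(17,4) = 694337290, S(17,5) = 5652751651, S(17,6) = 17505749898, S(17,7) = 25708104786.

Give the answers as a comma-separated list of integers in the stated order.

[18] T[18,3]:3*21457825+65535=64439010 · T[18,4]:4*694337290+21457825=2798806985 · T[18,5]:5*5652751651+694337290=28958095545 · T[18,6]:6*17505749898+5652751651=110687251039 · T[18,7]:7*25708104786+17505749898=197462483400
[19] T[19,4]:4*2798806985+64439010=11259666950 · T[19,5]:5*28958095545+2798806985=147589284710 · T[19,6]:6*110687251039+28958095545=693081601779 · T[19,7]:7*197462483400+110687251039=1492924634839
Read S(19,4) = 11259666950, S(19,5) = 147589284710, S(19,6) = 693081601779, S(19,7) = 1492924634839.

11259666950, 147589284710, 693081601779, 1492924634839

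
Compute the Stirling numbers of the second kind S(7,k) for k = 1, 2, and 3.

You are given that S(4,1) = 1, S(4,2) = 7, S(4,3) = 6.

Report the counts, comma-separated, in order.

r5: T_5,1=1×1+0=1; T_5,2=2×7+1=15; T_5,3=3×6+7=25
r6: T_6,1=1×1+0=1; T_6,2=2×15+1=31; T_6,3=3×25+15=90
r7: T_7,1=1×1+0=1; T_7,2=2×31+1=63; T_7,3=3×90+31=301
Read S(7,1) = 1, S(7,2) = 63, S(7,3) = 301.

1, 63, 301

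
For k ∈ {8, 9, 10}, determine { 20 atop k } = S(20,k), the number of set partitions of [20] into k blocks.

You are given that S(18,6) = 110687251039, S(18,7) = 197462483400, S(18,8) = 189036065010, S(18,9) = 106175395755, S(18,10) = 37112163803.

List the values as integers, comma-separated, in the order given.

[19] T[19,7]:7*197462483400+110687251039=1492924634839 · T[19,8]:8*189036065010+197462483400=1709751003480 · T[19,9]:9*106175395755+189036065010=1144614626805 · T[19,10]:10*37112163803+106175395755=477297033785
[20] T[20,8]:8*1709751003480+1492924634839=15170932662679 · T[20,9]:9*1144614626805+1709751003480=12011282644725 · T[20,10]:10*477297033785+1144614626805=5917584964655
Read S(20,8) = 15170932662679, S(20,9) = 12011282644725, S(20,10) = 5917584964655.

15170932662679, 12011282644725, 5917584964655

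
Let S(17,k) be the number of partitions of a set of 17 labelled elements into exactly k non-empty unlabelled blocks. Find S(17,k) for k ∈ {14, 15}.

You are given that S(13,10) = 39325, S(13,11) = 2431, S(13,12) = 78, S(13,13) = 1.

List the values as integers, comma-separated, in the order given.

r14: T_14,11=11×2431+39325=66066; T_14,12=12×78+2431=3367; T_14,13=13×1+78=91; T_14,14=14×0+1=1
r15: T_15,12=12×3367+66066=106470; T_15,13=13×91+3367=4550; T_15,14=14×1+91=105; T_15,15=15×0+1=1
r16: T_16,13=13×4550+106470=165620; T_16,14=14×105+4550=6020; T_16,15=15×1+105=120
r17: T_17,14=14×6020+165620=249900; T_17,15=15×120+6020=7820
Read S(17,14) = 249900, S(17,15) = 7820.

249900, 7820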